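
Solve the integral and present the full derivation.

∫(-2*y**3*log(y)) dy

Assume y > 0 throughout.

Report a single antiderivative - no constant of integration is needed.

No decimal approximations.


Step 1. Integrate ∫(-2*y**3*log(y)) dy by parts with u = log(y), dv = (-2*y**3) dy, so v = -y**4/2 [assuming y > 0]: now -y**4*log(y)/2 + ∫(y**3/2) dy.
Step 2. Evaluate the standard form: now -y**4*log(y)/2 + y**4/8.
Answer: -y**4*log(y)/2 + y**4/8.


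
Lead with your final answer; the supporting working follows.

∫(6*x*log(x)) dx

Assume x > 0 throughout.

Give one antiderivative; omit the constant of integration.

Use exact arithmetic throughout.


The answer is 3*x**2*log(x) - 3*x**2/2.
Step 1. Integrate ∫(6*x*log(x)) dx by parts with u = log(x), dv = (6*x) dx, so v = 3*x**2 [assuming x > 0]: now 3*x**2*log(x) + ∫(-3*x) dx.
Step 2. Evaluate the standard form: now 3*x**2*log(x) - 3*x**2/2.
Answer: 3*x**2*log(x) - 3*x**2/2.


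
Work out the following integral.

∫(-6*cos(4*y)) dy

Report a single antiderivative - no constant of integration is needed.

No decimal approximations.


Answer: -3*sin(4*y)/2.


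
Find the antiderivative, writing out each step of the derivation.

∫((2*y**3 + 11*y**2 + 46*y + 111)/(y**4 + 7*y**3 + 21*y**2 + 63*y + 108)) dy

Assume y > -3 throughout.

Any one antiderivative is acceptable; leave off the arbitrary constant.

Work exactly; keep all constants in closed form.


Step 1. Decompose ∫((2*y**3 + 11*y**2 + 46*y + 111)/(y**4 + 7*y**3 + 21*y**2 + 63*y + 108)) dy by partial fractions, (2*y**3 + 11*y**2 + 46*y + 111)/(y**4 + 7*y**3 + 21*y**2 + 63*y + 108) = 4/(y**2 + 9) + 1/(y + 4) + 1/(y + 3): now ∫(1/(y + 3)) dy + ∫(1/(y + 4)) dy + ∫(4/(y**2 + 9)) dy.
Step 2. Evaluate the standard form [assuming y > -4]: now log(y + 4) + ∫(1/(y + 3)) dy + ∫(4/(y**2 + 9)) dy.
Step 3. Evaluate the standard form [assuming y > -3]: now log(y + 3) + log(y + 4) + ∫(4/(y**2 + 9)) dy.
Step 4. Evaluate the standard form: now log(y + 3) + log(y + 4) + 4*atan(y/3)/3.
Answer: log(y + 3) + log(y + 4) + 4*atan(y/3)/3.


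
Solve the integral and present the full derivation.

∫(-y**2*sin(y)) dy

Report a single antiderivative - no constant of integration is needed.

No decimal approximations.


Step 1. Integrate ∫(-y**2*sin(y)) dy by parts with u = y**2, dv = (-sin(y)) dy, so v = cos(y): now y**2*cos(y) + ∫(-2*y*cos(y)) dy.
Step 2. Integrate ∫(-2*y*cos(y)) dy by parts with u = y, dv = (-2*cos(y)) dy, so v = -2*sin(y): now y**2*cos(y) - 2*y*sin(y) + ∫(2*sin(y)) dy.
Step 3. Evaluate the standard form: now y**2*cos(y) - 2*y*sin(y) - 2*cos(y).
Answer: y**2*cos(y) - 2*y*sin(y) - 2*cos(y).


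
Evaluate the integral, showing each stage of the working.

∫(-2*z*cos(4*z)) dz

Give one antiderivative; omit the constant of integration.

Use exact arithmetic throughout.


Step 1. Integrate ∫(-2*z*cos(4*z)) dz by parts with u = z, dv = (-2*cos(4*z)) dz, so v = -sin(4*z)/2: now -z*sin(4*z)/2 + ∫(sin(4*z)/2) dz.
Step 2. Evaluate the standard form: now -z*sin(4*z)/2 - cos(4*z)/8.
Answer: -z*sin(4*z)/2 - cos(4*z)/8.


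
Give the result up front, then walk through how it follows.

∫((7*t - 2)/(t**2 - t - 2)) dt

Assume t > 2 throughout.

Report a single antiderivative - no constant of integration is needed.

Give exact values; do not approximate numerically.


The answer is 4*log(t - 2) + 3*log(t + 1).
Step 1. Decompose ∫((7*t - 2)/(t**2 - t - 2)) dt by partial fractions, (7*t - 2)/(t**2 - t - 2) = 3/(t + 1) + 4/(t - 2): now ∫(4/(t - 2)) dt + ∫(3/(t + 1)) dt.
Step 2. Evaluate the standard form [assuming t > -1]: now 3*log(t + 1) + ∫(4/(t - 2)) dt.
Step 3. Evaluate the standard form [assuming t > 2]: now 4*log(t - 2) + 3*log(t + 1).
Answer: 4*log(t - 2) + 3*log(t + 1).


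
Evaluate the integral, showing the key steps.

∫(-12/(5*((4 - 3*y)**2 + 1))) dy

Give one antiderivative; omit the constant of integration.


Step 1. Substitute u = 4 - 3*y, turning ∫(-12/(5*((4 - 3*y)**2 + 1))) dy into ∫(4/(5*(u**2 + 1))) du: now ∫(4/(5*(u**2 + 1))) du.
Step 2. Evaluate the standard form: now 4*atan(u)/5.
Step 3. Substitute back u = 4 - 3*y: now -4*atan(3*y - 4)/5.
Answer: -4*atan(3*y - 4)/5.


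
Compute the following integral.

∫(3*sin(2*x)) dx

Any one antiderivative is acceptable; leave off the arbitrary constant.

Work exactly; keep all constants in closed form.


Answer: -3*cos(2*x)/2.


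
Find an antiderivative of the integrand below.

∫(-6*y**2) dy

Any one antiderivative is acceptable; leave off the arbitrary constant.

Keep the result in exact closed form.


Answer: -2*y**3.


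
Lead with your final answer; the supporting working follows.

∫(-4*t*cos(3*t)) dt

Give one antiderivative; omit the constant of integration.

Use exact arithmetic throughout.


The answer is -4*t*sin(3*t)/3 - 4*cos(3*t)/9.
Step 1. Integrate ∫(-4*t*cos(3*t)) dt by parts with u = t, dv = (-4*cos(3*t)) dt, so v = -4*sin(3*t)/3: now -4*t*sin(3*t)/3 + ∫(4*sin(3*t)/3) dt.
Step 2. Evaluate the standard form: now -4*t*sin(3*t)/3 - 4*cos(3*t)/9.
Answer: -4*t*sin(3*t)/3 - 4*cos(3*t)/9.


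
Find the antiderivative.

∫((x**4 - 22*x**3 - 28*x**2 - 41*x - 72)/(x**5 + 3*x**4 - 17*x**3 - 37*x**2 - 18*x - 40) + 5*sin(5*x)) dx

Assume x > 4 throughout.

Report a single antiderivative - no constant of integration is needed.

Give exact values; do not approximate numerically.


Answer: -2*log(x - 4) - log(x + 2) + 4*log(x + 5) - cos(5*x) + atan(x).


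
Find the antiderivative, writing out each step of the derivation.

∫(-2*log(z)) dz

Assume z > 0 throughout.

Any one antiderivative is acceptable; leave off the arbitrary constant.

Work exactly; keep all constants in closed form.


Step 1. Integrate ∫(-2*log(z)) dz by parts with u = log(z), dv = (-2) dz, so v = -2*z [assuming z > 0]: now -2*z*log(z) + ∫(2) dz.
Step 2. Evaluate the standard form: now -2*z*log(z) + 2*z.
Answer: -2*z*log(z) + 2*z.


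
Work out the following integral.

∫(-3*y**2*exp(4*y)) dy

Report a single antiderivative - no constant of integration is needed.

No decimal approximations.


Answer: -3*y**2*exp(4*y)/4 + 3*y*exp(4*y)/8 - 3*exp(4*y)/32.


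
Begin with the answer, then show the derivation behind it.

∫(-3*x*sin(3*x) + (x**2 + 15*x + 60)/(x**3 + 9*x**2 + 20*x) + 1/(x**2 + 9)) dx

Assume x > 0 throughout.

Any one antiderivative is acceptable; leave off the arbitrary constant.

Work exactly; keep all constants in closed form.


The answer is x*cos(3*x) + 3*log(x) - 4*log(x + 4) + 2*log(x + 5) - sin(3*x)/3 + atan(x/3)/3.
Step 1. Rewrite: now ∫(-3*x*sin(3*x)) dx + ∫((x**2 + 15*x + 60)/(x**3 + 9*x**2 + 20*x)) dx + ∫(1/(x**2 + 9)) dx.
Step 2. Integrate ∫(-3*x*sin(3*x)) dx by parts with u = x, dv = (-3*sin(3*x)) dx, so v = cos(3*x): now x*cos(3*x) + ∫((x**2 + 15*x + 60)/(x**3 + 9*x**2 + 20*x)) dx + ∫(1/(x**2 + 9)) dx + ∫(-cos(3*x)) dx.
Step 3. Evaluate the standard form: now x*cos(3*x) - sin(3*x)/3 + ∫((x**2 + 15*x + 60)/(x**3 + 9*x**2 + 20*x)) dx + ∫(1/(x**2 + 9)) dx.
Step 4. Decompose ∫((x**2 + 15*x + 60)/(x**3 + 9*x**2 + 20*x)) dx by partial fractions, (x**2 + 15*x + 60)/(x**3 + 9*x**2 + 20*x) = 2/(x + 5) - 4/(x + 4) + 3/x: now x*cos(3*x) - sin(3*x)/3 + ∫(3/x) dx + ∫(-4/(x + 4)) dx + ∫(2/(x + 5)) dx + ∫(1/(x**2 + 9)) dx.
Step 5. Evaluate the standard form [assuming x > -4]: now x*cos(3*x) - 4*log(x + 4) - sin(3*x)/3 + ∫(3/x) dx + ∫(2/(x + 5)) dx + ∫(1/(x**2 + 9)) dx.
Step 6. Evaluate the standard form [assuming x > -5]: now x*cos(3*x) - 4*log(x + 4) + 2*log(x + 5) - sin(3*x)/3 + ∫(3/x) dx + ∫(1/(x**2 + 9)) dx.
Step 7. Evaluate the standard form [assuming x > 0]: now x*cos(3*x) + 3*log(x) - 4*log(x + 4) + 2*log(x + 5) - sin(3*x)/3 + ∫(1/(x**2 + 9)) dx.
Step 8. Evaluate the standard form: now x*cos(3*x) + 3*log(x) - 4*log(x + 4) + 2*log(x + 5) - sin(3*x)/3 + atan(x/3)/3.
Answer: x*cos(3*x) + 3*log(x) - 4*log(x + 4) + 2*log(x + 5) - sin(3*x)/3 + atan(x/3)/3.


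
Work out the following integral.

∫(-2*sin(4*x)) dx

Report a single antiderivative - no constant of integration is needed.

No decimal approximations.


Answer: cos(4*x)/2.


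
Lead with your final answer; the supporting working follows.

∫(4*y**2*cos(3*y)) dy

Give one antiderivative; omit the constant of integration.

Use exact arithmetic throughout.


The answer is 4*y**2*sin(3*y)/3 + 8*y*cos(3*y)/9 - 8*sin(3*y)/27.
Step 1. Integrate ∫(4*y**2*cos(3*y)) dy by parts with u = y**2, dv = (4*cos(3*y)) dy, so v = 4*sin(3*y)/3: now 4*y**2*sin(3*y)/3 + ∫(-8*y*sin(3*y)/3) dy.
Step 2. Integrate ∫(-8*y*sin(3*y)/3) dy by parts with u = y, dv = (-8*sin(3*y)/3) dy, so v = 8*cos(3*y)/9: now 4*y**2*sin(3*y)/3 + 8*y*cos(3*y)/9 + ∫(-8*cos(3*y)/9) dy.
Step 3. Evaluate the standard form: now 4*y**2*sin(3*y)/3 + 8*y*cos(3*y)/9 - 8*sin(3*y)/27.
Answer: 4*y**2*sin(3*y)/3 + 8*y*cos(3*y)/9 - 8*sin(3*y)/27.


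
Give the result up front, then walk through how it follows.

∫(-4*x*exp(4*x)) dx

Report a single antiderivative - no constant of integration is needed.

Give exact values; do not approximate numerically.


The answer is -x*exp(4*x) + exp(4*x)/4.
Step 1. Integrate ∫(-4*x*exp(4*x)) dx by parts with u = x, dv = (-4*exp(4*x)) dx, so v = -exp(4*x): now -x*exp(4*x) + ∫(exp(4*x)) dx.
Step 2. Evaluate the standard form: now -x*exp(4*x) + exp(4*x)/4.
Answer: -x*exp(4*x) + exp(4*x)/4.


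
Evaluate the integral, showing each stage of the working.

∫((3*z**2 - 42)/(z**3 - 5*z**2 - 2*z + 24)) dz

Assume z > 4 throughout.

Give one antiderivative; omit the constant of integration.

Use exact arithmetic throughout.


Step 1. Decompose ∫((3*z**2 - 42)/(z**3 - 5*z**2 - 2*z + 24)) dz by partial fractions, (3*z**2 - 42)/(z**3 - 5*z**2 - 2*z + 24) = -1/(z + 2) + 3/(z - 3) + 1/(z - 4): now ∫(1/(z - 4)) dz + ∫(3/(z - 3)) dz + ∫(-1/(z + 2)) dz.
Step 2. Evaluate the standard form [assuming z > 4]: now log(z - 4) + ∫(3/(z - 3)) dz + ∫(-1/(z + 2)) dz.
Step 3. Evaluate the standard form [assuming z > 3]: now log(z - 4) + 3*log(z - 3) + ∫(-1/(z + 2)) dz.
Step 4. Evaluate the standard form [assuming z > -2]: now log(z - 4) + 3*log(z - 3) - log(z + 2).
Answer: log(z - 4) + 3*log(z - 3) - log(z + 2).


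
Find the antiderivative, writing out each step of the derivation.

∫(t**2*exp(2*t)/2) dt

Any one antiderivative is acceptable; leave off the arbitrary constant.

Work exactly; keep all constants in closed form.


Step 1. Integrate ∫(t**2*exp(2*t)/2) dt by parts with u = t**2, dv = (exp(2*t)/2) dt, so v = exp(2*t)/4: now t**2*exp(2*t)/4 + ∫(-t*exp(2*t)/2) dt.
Step 2. Integrate ∫(-t*exp(2*t)/2) dt by parts with u = t, dv = (-exp(2*t)/2) dt, so v = -exp(2*t)/4: now t**2*exp(2*t)/4 - t*exp(2*t)/4 + ∫(exp(2*t)/4) dt.
Step 3. Evaluate the standard form: now t**2*exp(2*t)/4 - t*exp(2*t)/4 + exp(2*t)/8.
Answer: t**2*exp(2*t)/4 - t*exp(2*t)/4 + exp(2*t)/8.


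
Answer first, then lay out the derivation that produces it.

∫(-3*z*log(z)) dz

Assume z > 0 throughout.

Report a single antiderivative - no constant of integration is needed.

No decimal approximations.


The answer is -3*z**2*log(z)/2 + 3*z**2/4.
Step 1. Integrate ∫(-3*z*log(z)) dz by parts with u = log(z), dv = (-3*z) dz, so v = -3*z**2/2 [assuming z > 0]: now -3*z**2*log(z)/2 + ∫(3*z/2) dz.
Step 2. Evaluate the standard form: now -3*z**2*log(z)/2 + 3*z**2/4.
Answer: -3*z**2*log(z)/2 + 3*z**2/4.


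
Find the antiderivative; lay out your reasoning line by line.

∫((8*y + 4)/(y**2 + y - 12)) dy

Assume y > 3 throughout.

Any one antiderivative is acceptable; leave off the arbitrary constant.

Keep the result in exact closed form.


Step 1. Decompose ∫((8*y + 4)/(y**2 + y - 12)) dy by partial fractions, (8*y + 4)/(y**2 + y - 12) = 4/(y + 4) + 4/(y - 3): now ∫(4/(y - 3)) dy + ∫(4/(y + 4)) dy.
Step 2. Evaluate the standard form [assuming y > 3]: now 4*log(y - 3) + ∫(4/(y + 4)) dy.
Step 3. Evaluate the standard form [assuming y > -4]: now 4*log(y - 3) + 4*log(y + 4).
Answer: 4*log(y - 3) + 4*log(y + 4).


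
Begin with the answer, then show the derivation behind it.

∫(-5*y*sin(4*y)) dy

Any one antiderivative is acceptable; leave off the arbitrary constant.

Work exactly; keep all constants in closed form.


The answer is 5*y*cos(4*y)/4 - 5*sin(4*y)/16.
Step 1. Integrate ∫(-5*y*sin(4*y)) dy by parts with u = y, dv = (-5*sin(4*y)) dy, so v = 5*cos(4*y)/4: now 5*y*cos(4*y)/4 + ∫(-5*cos(4*y)/4) dy.
Step 2. Evaluate the standard form: now 5*y*cos(4*y)/4 - 5*sin(4*y)/16.
Answer: 5*y*cos(4*y)/4 - 5*sin(4*y)/16.


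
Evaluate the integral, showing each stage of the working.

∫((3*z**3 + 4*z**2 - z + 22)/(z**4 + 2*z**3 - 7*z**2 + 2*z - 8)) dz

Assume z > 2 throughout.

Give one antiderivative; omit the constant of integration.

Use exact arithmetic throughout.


Step 1. Decompose ∫((3*z**3 + 4*z**2 - z + 22)/(z**4 + 2*z**3 - 7*z**2 + 2*z - 8)) dz by partial fractions, (3*z**3 + 4*z**2 - z + 22)/(z**4 + 2*z**3 - 7*z**2 + 2*z - 8) = -2/(z**2 + 1) + 1/(z + 4) + 2/(z - 2): now ∫(2/(z - 2)) dz + ∫(1/(z + 4)) dz + ∫(-2/(z**2 + 1)) dz.
Step 2. Evaluate the standard form [assuming z > -4]: now log(z + 4) + ∫(2/(z - 2)) dz + ∫(-2/(z**2 + 1)) dz.
Step 3. Evaluate the standard form [assuming z > 2]: now 2*log(z - 2) + log(z + 4) + ∫(-2/(z**2 + 1)) dz.
Step 4. Evaluate the standard form: now 2*log(z - 2) + log(z + 4) - 2*atan(z).
Answer: 2*log(z - 2) + log(z + 4) - 2*atan(z).


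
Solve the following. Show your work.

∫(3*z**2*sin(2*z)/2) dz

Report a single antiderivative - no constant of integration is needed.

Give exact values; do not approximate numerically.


Step 1. Integrate ∫(3*z**2*sin(2*z)/2) dz by parts with u = z**2, dv = (3*sin(2*z)/2) dz, so v = -3*cos(2*z)/4: now -3*z**2*cos(2*z)/4 + ∫(3*z*cos(2*z)/2) dz.
Step 2. Integrate ∫(3*z*cos(2*z)/2) dz by parts with u = z, dv = (3*cos(2*z)/2) dz, so v = 3*sin(2*z)/4: now -3*z**2*cos(2*z)/4 + 3*z*sin(2*z)/4 + ∫(-3*sin(2*z)/4) dz.
Step 3. Evaluate the standard form: now -3*z**2*cos(2*z)/4 + 3*z*sin(2*z)/4 + 3*cos(2*z)/8.
Answer: -3*z**2*cos(2*z)/4 + 3*z*sin(2*z)/4 + 3*cos(2*z)/8.


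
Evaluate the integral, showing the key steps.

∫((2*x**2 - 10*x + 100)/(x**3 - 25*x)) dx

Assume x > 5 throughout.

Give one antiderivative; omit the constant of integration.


Step 1. Decompose ∫((2*x**2 - 10*x + 100)/(x**3 - 25*x)) dx by partial fractions, (2*x**2 - 10*x + 100)/(x**3 - 25*x) = 4/(x + 5) + 2/(x - 5) - 4/x: now ∫(-4/x) dx + ∫(2/(x - 5)) dx + ∫(4/(x + 5)) dx.
Step 2. Evaluate the standard form [assuming x > 5]: now 2*log(x - 5) + ∫(-4/x) dx + ∫(4/(x + 5)) dx.
Step 3. Evaluate the standard form [assuming x > 0]: now -4*log(x) + 2*log(x - 5) + ∫(4/(x + 5)) dx.
Step 4. Evaluate the standard form [assuming x > -5]: now -4*log(x) + 2*log(x - 5) + 4*log(x + 5).
Answer: -4*log(x) + 2*log(x - 5) + 4*log(x + 5).


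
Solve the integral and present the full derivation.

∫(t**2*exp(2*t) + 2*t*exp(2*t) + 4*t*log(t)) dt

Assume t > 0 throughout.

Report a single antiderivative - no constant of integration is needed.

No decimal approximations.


Step 1. Rewrite: now ∫(2*t*exp(2*t)) dt + ∫(4*t*log(t)) dt + ∫(t**2*exp(2*t)) dt.
Step 2. Integrate ∫(2*t*exp(2*t)) dt by parts with u = t, dv = (2*exp(2*t)) dt, so v = exp(2*t): now t*exp(2*t) + ∫(4*t*log(t)) dt + ∫(t**2*exp(2*t)) dt + ∫(-exp(2*t)) dt.
Step 3. Evaluate the standard form: now t*exp(2*t) - exp(2*t)/2 + ∫(4*t*log(t)) dt + ∫(t**2*exp(2*t)) dt.
Step 4. Integrate ∫(t**2*exp(2*t)) dt by parts with u = t**2, dv = (exp(2*t)) dt, so v = exp(2*t)/2: now t**2*exp(2*t)/2 + t*exp(2*t) - exp(2*t)/2 + ∫(-t*exp(2*t)) dt + ∫(4*t*log(t)) dt.
Step 5. Integrate ∫(-t*exp(2*t)) dt by parts with u = t, dv = (-exp(2*t)) dt, so v = -exp(2*t)/2: now t**2*exp(2*t)/2 + t*exp(2*t)/2 - exp(2*t)/2 + ∫(4*t*log(t)) dt + ∫(exp(2*t)/2) dt.
Step 6. Evaluate the standard form: now t**2*exp(2*t)/2 + t*exp(2*t)/2 - exp(2*t)/4 + ∫(4*t*log(t)) dt.
Step 7. Integrate ∫(4*t*log(t)) dt by parts with u = log(t), dv = (4*t) dt, so v = 2*t**2 [assuming t > 0]: now t**2*exp(2*t)/2 + 2*t**2*log(t) + t*exp(2*t)/2 - exp(2*t)/4 + ∫(-2*t) dt.
Step 8. Evaluate the standard form: now t**2*exp(2*t)/2 + 2*t**2*log(t) - t**2 + t*exp(2*t)/2 - exp(2*t)/4.
Answer: t**2*exp(2*t)/2 + 2*t**2*log(t) - t**2 + t*exp(2*t)/2 - exp(2*t)/4.


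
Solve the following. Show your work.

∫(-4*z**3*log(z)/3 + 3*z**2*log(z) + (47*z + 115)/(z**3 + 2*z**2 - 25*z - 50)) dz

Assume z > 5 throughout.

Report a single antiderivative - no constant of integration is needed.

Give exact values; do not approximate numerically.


Step 1. Rewrite: now ∫(3*z**2*log(z)) dz + ∫(-4*z**3*log(z)/3) dz + ∫((47*z + 115)/(z**3 + 2*z**2 - 25*z - 50)) dz.
Step 2. Decompose ∫((47*z + 115)/(z**3 + 2*z**2 - 25*z - 50)) dz by partial fractions, (47*z + 115)/(z**3 + 2*z**2 - 25*z - 50) = -4/(z + 5) - 1/(z + 2) + 5/(z - 5): now ∫(3*z**2*log(z)) dz + ∫(-4*z**3*log(z)/3) dz + ∫(5/(z - 5)) dz + ∫(-1/(z + 2)) dz + ∫(-4/(z + 5)) dz.
Step 3. Evaluate the standard form [assuming z > -5]: now -4*log(z + 5) + ∫(3*z**2*log(z)) dz + ∫(-4*z**3*log(z)/3) dz + ∫(5/(z - 5)) dz + ∫(-1/(z + 2)) dz.
Step 4. Evaluate the standard form [assuming z > -2]: now -log(z + 2) - 4*log(z + 5) + ∫(3*z**2*log(z)) dz + ∫(-4*z**3*log(z)/3) dz + ∫(5/(z - 5)) dz.
Step 5. Evaluate the standard form [assuming z > 5]: now 5*log(z - 5) - log(z + 2) - 4*log(z + 5) + ∫(3*z**2*log(z)) dz + ∫(-4*z**3*log(z)/3) dz.
Step 6. Integrate ∫(3*z**2*log(z)) dz by parts with u = log(z), dv = (3*z**2) dz, so v = z**3 [assuming z > 0]: now z**3*log(z) + 5*log(z - 5) - log(z + 2) - 4*log(z + 5) + ∫(-z**2) dz + ∫(-4*z**3*log(z)/3) dz.
Step 7. Evaluate the standard form: now z**3*log(z) - z**3/3 + 5*log(z - 5) - log(z + 2) - 4*log(z + 5) + ∫(-4*z**3*log(z)/3) dz.
Step 8. Integrate ∫(-4*z**3*log(z)/3) dz by parts with u = log(z), dv = (-4*z**3/3) dz, so v = -z**4/3 [assuming z > 0]: now -z**4*log(z)/3 + z**3*log(z) - z**3/3 + 5*log(z - 5) - log(z + 2) - 4*log(z + 5) + ∫(z**3/3) dz.
Step 9. Evaluate the standard form: now -z**4*log(z)/3 + z**4/12 + z**3*log(z) - z**3/3 + 5*log(z - 5) - log(z + 2) - 4*log(z + 5).
Answer: -z**4*log(z)/3 + z**4/12 + z**3*log(z) - z**3/3 + 5*log(z - 5) - log(z + 2) - 4*log(z + 5).


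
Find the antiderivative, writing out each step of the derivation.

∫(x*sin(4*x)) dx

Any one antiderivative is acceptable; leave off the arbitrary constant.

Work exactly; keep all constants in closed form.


Step 1. Integrate ∫(x*sin(4*x)) dx by parts with u = x, dv = (sin(4*x)) dx, so v = -cos(4*x)/4: now -x*cos(4*x)/4 + ∫(cos(4*x)/4) dx.
Step 2. Evaluate the standard form: now -x*cos(4*x)/4 + sin(4*x)/16.
Answer: -x*cos(4*x)/4 + sin(4*x)/16.


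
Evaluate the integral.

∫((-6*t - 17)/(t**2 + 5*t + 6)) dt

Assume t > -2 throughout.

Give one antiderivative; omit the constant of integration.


Answer: -5*log(t + 2) - log(t + 3).


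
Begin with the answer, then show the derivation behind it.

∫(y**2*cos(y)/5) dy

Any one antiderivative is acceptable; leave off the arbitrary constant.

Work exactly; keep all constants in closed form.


The answer is y**2*sin(y)/5 + 2*y*cos(y)/5 - 2*sin(y)/5.
Step 1. Integrate ∫(y**2*cos(y)/5) dy by parts with u = y**2, dv = (cos(y)/5) dy, so v = sin(y)/5: now y**2*sin(y)/5 + ∫(-2*y*sin(y)/5) dy.
Step 2. Integrate ∫(-2*y*sin(y)/5) dy by parts with u = y, dv = (-2*sin(y)/5) dy, so v = 2*cos(y)/5: now y**2*sin(y)/5 + 2*y*cos(y)/5 + ∫(-2*cos(y)/5) dy.
Step 3. Evaluate the standard form: now y**2*sin(y)/5 + 2*y*cos(y)/5 - 2*sin(y)/5.
Answer: y**2*sin(y)/5 + 2*y*cos(y)/5 - 2*sin(y)/5.


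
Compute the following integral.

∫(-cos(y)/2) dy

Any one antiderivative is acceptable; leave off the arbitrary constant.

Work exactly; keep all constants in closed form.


Answer: -sin(y)/2.


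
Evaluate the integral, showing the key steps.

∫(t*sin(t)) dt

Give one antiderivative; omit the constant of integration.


Step 1. Integrate ∫(t*sin(t)) dt by parts with u = t, dv = (sin(t)) dt, so v = -cos(t): now -t*cos(t) + ∫(cos(t)) dt.
Step 2. Evaluate the standard form: now -t*cos(t) + sin(t).
Answer: -t*cos(t) + sin(t).


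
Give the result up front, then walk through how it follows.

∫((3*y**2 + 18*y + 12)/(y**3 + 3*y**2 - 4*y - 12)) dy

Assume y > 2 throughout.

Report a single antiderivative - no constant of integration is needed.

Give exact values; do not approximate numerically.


The answer is 3*log(y - 2) + 3*log(y + 2) - 3*log(y + 3).
Step 1. Decompose ∫((3*y**2 + 18*y + 12)/(y**3 + 3*y**2 - 4*y - 12)) dy by partial fractions, (3*y**2 + 18*y + 12)/(y**3 + 3*y**2 - 4*y - 12) = -3/(y + 3) + 3/(y + 2) + 3/(y - 2): now ∫(3/(y - 2)) dy + ∫(3/(y + 2)) dy + ∫(-3/(y + 3)) dy.
Step 2. Evaluate the standard form [assuming y > 2]: now 3*log(y - 2) + ∫(3/(y + 2)) dy + ∫(-3/(y + 3)) dy.
Step 3. Evaluate the standard form [assuming y > -2]: now 3*log(y - 2) + 3*log(y + 2) + ∫(-3/(y + 3)) dy.
Step 4. Evaluate the standard form [assuming y > -3]: now 3*log(y - 2) + 3*log(y + 2) - 3*log(y + 3).
Answer: 3*log(y - 2) + 3*log(y + 2) - 3*log(y + 3).


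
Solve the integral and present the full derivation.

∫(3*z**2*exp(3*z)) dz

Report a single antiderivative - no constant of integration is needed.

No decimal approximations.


Step 1. Integrate ∫(3*z**2*exp(3*z)) dz by parts with u = z**2, dv = (3*exp(3*z)) dz, so v = exp(3*z): now z**2*exp(3*z) + ∫(-2*z*exp(3*z)) dz.
Step 2. Integrate ∫(-2*z*exp(3*z)) dz by parts with u = z, dv = (-2*exp(3*z)) dz, so v = -2*exp(3*z)/3: now z**2*exp(3*z) - 2*z*exp(3*z)/3 + ∫(2*exp(3*z)/3) dz.
Step 3. Evaluate the standard form: now z**2*exp(3*z) - 2*z*exp(3*z)/3 + 2*exp(3*z)/9.
Answer: z**2*exp(3*z) - 2*z*exp(3*z)/3 + 2*exp(3*z)/9.


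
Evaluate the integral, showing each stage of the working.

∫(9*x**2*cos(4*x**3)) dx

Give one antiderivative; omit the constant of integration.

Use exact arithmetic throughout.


Step 1. Substitute u = x**3, turning ∫(9*x**2*cos(4*x**3)) dx into ∫(3*cos(4*u)) du: now ∫(3*cos(4*u)) du.
Step 2. Evaluate the standard form: now 3*sin(4*u)/4.
Step 3. Substitute back u = x**3: now 3*sin(4*x**3)/4.
Answer: 3*sin(4*x**3)/4.


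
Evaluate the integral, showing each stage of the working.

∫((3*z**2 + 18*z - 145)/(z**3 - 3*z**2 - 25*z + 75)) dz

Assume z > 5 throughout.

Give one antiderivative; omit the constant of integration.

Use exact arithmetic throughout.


Step 1. Decompose ∫((3*z**2 + 18*z - 145)/(z**3 - 3*z**2 - 25*z + 75)) dz by partial fractions, (3*z**2 + 18*z - 145)/(z**3 - 3*z**2 - 25*z + 75) = -2/(z + 5) + 4/(z - 3) + 1/(z - 5): now ∫(1/(z - 5)) dz + ∫(4/(z - 3)) dz + ∫(-2/(z + 5)) dz.
Step 2. Evaluate the standard form [assuming z > 3]: now 4*log(z - 3) + ∫(1/(z - 5)) dz + ∫(-2/(z + 5)) dz.
Step 3. Evaluate the standard form [assuming z > 5]: now log(z - 5) + 4*log(z - 3) + ∫(-2/(z + 5)) dz.
Step 4. Evaluate the standard form [assuming z > -5]: now log(z - 5) + 4*log(z - 3) - 2*log(z + 5).
Answer: log(z - 5) + 4*log(z - 3) - 2*log(z + 5).


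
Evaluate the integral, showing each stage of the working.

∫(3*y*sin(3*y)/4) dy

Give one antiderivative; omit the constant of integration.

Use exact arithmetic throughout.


Step 1. Integrate ∫(3*y*sin(3*y)/4) dy by parts with u = y, dv = (3*sin(3*y)/4) dy, so v = -cos(3*y)/4: now -y*cos(3*y)/4 + ∫(cos(3*y)/4) dy.
Step 2. Evaluate the standard form: now -y*cos(3*y)/4 + sin(3*y)/12.
Answer: -y*cos(3*y)/4 + sin(3*y)/12.


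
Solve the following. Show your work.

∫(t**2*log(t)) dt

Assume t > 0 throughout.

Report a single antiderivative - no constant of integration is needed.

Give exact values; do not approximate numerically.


Step 1. Integrate ∫(t**2*log(t)) dt by parts with u = log(t), dv = (t**2) dt, so v = t**3/3 [assuming t > 0]: now t**3*log(t)/3 + ∫(-t**2/3) dt.
Step 2. Evaluate the standard form: now t**3*log(t)/3 - t**3/9.
Answer: t**3*log(t)/3 - t**3/9.


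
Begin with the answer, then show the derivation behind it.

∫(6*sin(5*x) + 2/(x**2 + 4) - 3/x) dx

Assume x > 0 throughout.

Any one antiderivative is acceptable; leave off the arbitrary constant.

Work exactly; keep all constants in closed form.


The answer is -3*log(x) - 6*cos(5*x)/5 + atan(x/2).
Step 1. Rewrite: now ∫(-3/x) dx + ∫(2/(x**2 + 4)) dx + ∫(6*sin(5*x)) dx.
Step 2. Evaluate the standard form [assuming x > 0]: now -3*log(x) + ∫(2/(x**2 + 4)) dx + ∫(6*sin(5*x)) dx.
Step 3. Evaluate the standard form: now -3*log(x) + atan(x/2) + ∫(6*sin(5*x)) dx.
Step 4. Evaluate the standard form: now -3*log(x) - 6*cos(5*x)/5 + atan(x/2).
Answer: -3*log(x) - 6*cos(5*x)/5 + atan(x/2).


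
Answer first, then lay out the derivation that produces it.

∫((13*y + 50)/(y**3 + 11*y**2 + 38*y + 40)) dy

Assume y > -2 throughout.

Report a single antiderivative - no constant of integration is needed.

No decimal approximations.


The answer is 4*log(y + 2) + log(y + 4) - 5*log(y + 5).
Step 1. Decompose ∫((13*y + 50)/(y**3 + 11*y**2 + 38*y + 40)) dy by partial fractions, (13*y + 50)/(y**3 + 11*y**2 + 38*y + 40) = -5/(y + 5) + 1/(y + 4) + 4/(y + 2): now ∫(4/(y + 2)) dy + ∫(1/(y + 4)) dy + ∫(-5/(y + 5)) dy.
Step 2. Evaluate the standard form [assuming y > -2]: now 4*log(y + 2) + ∫(1/(y + 4)) dy + ∫(-5/(y + 5)) dy.
Step 3. Evaluate the standard form [assuming y > -4]: now 4*log(y + 2) + log(y + 4) + ∫(-5/(y + 5)) dy.
Step 4. Evaluate the standard form [assuming y > -5]: now 4*log(y + 2) + log(y + 4) - 5*log(y + 5).
Answer: 4*log(y + 2) + log(y + 4) - 5*log(y + 5).


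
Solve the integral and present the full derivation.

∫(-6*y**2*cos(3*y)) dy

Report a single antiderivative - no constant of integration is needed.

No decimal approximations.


Step 1. Integrate ∫(-6*y**2*cos(3*y)) dy by parts with u = y**2, dv = (-6*cos(3*y)) dy, so v = -2*sin(3*y): now -2*y**2*sin(3*y) + ∫(4*y*sin(3*y)) dy.
Step 2. Integrate ∫(4*y*sin(3*y)) dy by parts with u = y, dv = (4*sin(3*y)) dy, so v = -4*cos(3*y)/3: now -2*y**2*sin(3*y) - 4*y*cos(3*y)/3 + ∫(4*cos(3*y)/3) dy.
Step 3. Evaluate the standard form: now -2*y**2*sin(3*y) - 4*y*cos(3*y)/3 + 4*sin(3*y)/9.
Answer: -2*y**2*sin(3*y) - 4*y*cos(3*y)/3 + 4*sin(3*y)/9.


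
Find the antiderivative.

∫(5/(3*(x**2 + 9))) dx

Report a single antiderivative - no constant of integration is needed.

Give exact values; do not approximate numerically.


Answer: 5*atan(x/3)/9.


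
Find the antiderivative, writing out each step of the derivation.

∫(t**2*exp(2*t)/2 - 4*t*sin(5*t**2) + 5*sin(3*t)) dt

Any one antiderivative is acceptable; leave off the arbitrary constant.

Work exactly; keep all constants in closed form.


Step 1. Rewrite: now ∫(-4*t*sin(5*t**2)) dt + ∫(t**2*exp(2*t)/2) dt + ∫(5*sin(3*t)) dt.
Step 2. Substitute u = t**2, turning ∫(-4*t*sin(5*t**2)) dt into ∫(-2*sin(5*u)) du: now ∫(t**2*exp(2*t)/2) dt + ∫(5*sin(3*t)) dt + ∫(-2*sin(5*u)) du.
Step 3. Evaluate the standard form: now 2*cos(5*u)/5 + ∫(t**2*exp(2*t)/2) dt + ∫(5*sin(3*t)) dt.
Step 4. Substitute back u = t**2: now 2*cos(5*t**2)/5 + ∫(t**2*exp(2*t)/2) dt + ∫(5*sin(3*t)) dt.
Step 5. Integrate ∫(t**2*exp(2*t)/2) dt by parts with u = t**2, dv = (exp(2*t)/2) dt, so v = exp(2*t)/4: now t**2*exp(2*t)/4 + 2*cos(5*t**2)/5 + ∫(-t*exp(2*t)/2) dt + ∫(5*sin(3*t)) dt.
Step 6. Integrate ∫(-t*exp(2*t)/2) dt by parts with u = t, dv = (-exp(2*t)/2) dt, so v = -exp(2*t)/4: now t**2*exp(2*t)/4 - t*exp(2*t)/4 + 2*cos(5*t**2)/5 + ∫(exp(2*t)/4) dt + ∫(5*sin(3*t)) dt.
Step 7. Evaluate the standard form: now t**2*exp(2*t)/4 - t*exp(2*t)/4 + exp(2*t)/8 + 2*cos(5*t**2)/5 + ∫(5*sin(3*t)) dt.
Step 8. Evaluate the standard form: now t**2*exp(2*t)/4 - t*exp(2*t)/4 + exp(2*t)/8 - 5*cos(3*t)/3 + 2*cos(5*t**2)/5.
Answer: t**2*exp(2*t)/4 - t*exp(2*t)/4 + exp(2*t)/8 - 5*cos(3*t)/3 + 2*cos(5*t**2)/5.


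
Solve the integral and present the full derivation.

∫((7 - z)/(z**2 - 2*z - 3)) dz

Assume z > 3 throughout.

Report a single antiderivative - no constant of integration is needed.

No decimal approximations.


Step 1. Decompose ∫((7 - z)/(z**2 - 2*z - 3)) dz by partial fractions, (7 - z)/(z**2 - 2*z - 3) = -2/(z + 1) + 1/(z - 3): now ∫(1/(z - 3)) dz + ∫(-2/(z + 1)) dz.
Step 2. Evaluate the standard form [assuming z > -1]: now -2*log(z + 1) + ∫(1/(z - 3)) dz.
Step 3. Evaluate the standard form [assuming z > 3]: now log(z - 3) - 2*log(z + 1).
Answer: log(z - 3) - 2*log(z + 1).


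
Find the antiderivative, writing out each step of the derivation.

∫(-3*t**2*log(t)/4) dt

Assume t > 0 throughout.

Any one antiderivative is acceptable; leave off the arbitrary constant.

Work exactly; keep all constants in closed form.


Step 1. Integrate ∫(-3*t**2*log(t)/4) dt by parts with u = log(t), dv = (-3*t**2/4) dt, so v = -t**3/4 [assuming t > 0]: now -t**3*log(t)/4 + ∫(t**2/4) dt.
Step 2. Evaluate the standard form: now -t**3*log(t)/4 + t**3/12.
Answer: -t**3*log(t)/4 + t**3/12.


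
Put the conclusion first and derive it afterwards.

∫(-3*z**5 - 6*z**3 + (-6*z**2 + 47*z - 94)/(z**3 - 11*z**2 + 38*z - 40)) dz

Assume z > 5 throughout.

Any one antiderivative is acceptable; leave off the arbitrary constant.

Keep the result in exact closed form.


The answer is -z**6/2 - 3*z**4/2 - 3*log(z - 5) + log(z - 4) - 4*log(z - 2).
Step 1. Rewrite: now ∫(-6*z**3) dz + ∫(-3*z**5) dz + ∫((-6*z**2 + 47*z - 94)/(z**3 - 11*z**2 + 38*z - 40)) dz.
Step 2. Evaluate the standard form: now -3*z**4/2 + ∫(-3*z**5) dz + ∫((-6*z**2 + 47*z - 94)/(z**3 - 11*z**2 + 38*z - 40)) dz.
Step 3. Evaluate the standard form: now -z**6/2 - 3*z**4/2 + ∫((-6*z**2 + 47*z - 94)/(z**3 - 11*z**2 + 38*z - 40)) dz.
Step 4. Decompose ∫((-6*z**2 + 47*z - 94)/(z**3 - 11*z**2 + 38*z - 40)) dz by partial fractions, (-6*z**2 + 47*z - 94)/(z**3 - 11*z**2 + 38*z - 40) = -4/(z - 2) + 1/(z - 4) - 3/(z - 5): now -z**6/2 - 3*z**4/2 + ∫(-3/(z - 5)) dz + ∫(1/(z - 4)) dz + ∫(-4/(z - 2)) dz.
Step 5. Evaluate the standard form [assuming z > 5]: now -z**6/2 - 3*z**4/2 - 3*log(z - 5) + ∫(1/(z - 4)) dz + ∫(-4/(z - 2)) dz.
Step 6. Evaluate the standard form [assuming z > 4]: now -z**6/2 - 3*z**4/2 - 3*log(z - 5) + log(z - 4) + ∫(-4/(z - 2)) dz.
Step 7. Evaluate the standard form [assuming z > 2]: now -z**6/2 - 3*z**4/2 - 3*log(z - 5) + log(z - 4) - 4*log(z - 2).
Answer: -z**6/2 - 3*z**4/2 - 3*log(z - 5) + log(z - 4) - 4*log(z - 2).


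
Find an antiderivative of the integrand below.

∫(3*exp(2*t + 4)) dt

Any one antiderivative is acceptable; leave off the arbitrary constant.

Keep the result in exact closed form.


Answer: 3*exp(2*t + 4)/2.


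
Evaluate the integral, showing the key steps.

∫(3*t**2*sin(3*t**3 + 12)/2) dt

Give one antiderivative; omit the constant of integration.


Step 1. Substitute u = t**3 + 4, turning ∫(3*t**2*sin(3*t**3 + 12)/2) dt into ∫(sin(3*u)/2) du: now ∫(sin(3*u)/2) du.
Step 2. Evaluate the standard form: now -cos(3*u)/6.
Step 3. Substitute back u = t**3 + 4: now -cos(3*t**3 + 12)/6.
Answer: -cos(3*t**3 + 12)/6.


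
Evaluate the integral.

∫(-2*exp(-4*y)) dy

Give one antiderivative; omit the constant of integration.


Answer: exp(-4*y)/2.


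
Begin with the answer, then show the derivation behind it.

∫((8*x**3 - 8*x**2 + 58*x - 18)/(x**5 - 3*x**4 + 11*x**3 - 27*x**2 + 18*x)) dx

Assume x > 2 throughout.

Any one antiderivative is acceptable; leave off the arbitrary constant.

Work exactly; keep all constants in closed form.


The answer is -log(x) + 5*log(x - 2) - 4*log(x - 1) + 2*atan(x/3)/3.
Step 1. Decompose ∫((8*x**3 - 8*x**2 + 58*x - 18)/(x**5 - 3*x**4 + 11*x**3 - 27*x**2 + 18*x)) dx by partial fractions, (8*x**3 - 8*x**2 + 58*x - 18)/(x**5 - 3*x**4 + 11*x**3 - 27*x**2 + 18*x) = 2/(x**2 + 9) - 4/(x - 1) + 5/(x - 2) - 1/x: now ∫(-1/x) dx + ∫(5/(x - 2)) dx + ∫(-4/(x - 1)) dx + ∫(2/(x**2 + 9)) dx.
Step 2. Evaluate the standard form [assuming x > 1]: now -4*log(x - 1) + ∫(-1/x) dx + ∫(5/(x - 2)) dx + ∫(2/(x**2 + 9)) dx.
Step 3. Evaluate the standard form [assuming x > 0]: now -log(x) - 4*log(x - 1) + ∫(5/(x - 2)) dx + ∫(2/(x**2 + 9)) dx.
Step 4. Evaluate the standard form [assuming x > 2]: now -log(x) + 5*log(x - 2) - 4*log(x - 1) + ∫(2/(x**2 + 9)) dx.
Step 5. Evaluate the standard form: now -log(x) + 5*log(x - 2) - 4*log(x - 1) + 2*atan(x/3)/3.
Answer: -log(x) + 5*log(x - 2) - 4*log(x - 1) + 2*atan(x/3)/3.


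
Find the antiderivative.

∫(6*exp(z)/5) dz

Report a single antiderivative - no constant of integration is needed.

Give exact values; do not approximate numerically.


Answer: 6*exp(z)/5.


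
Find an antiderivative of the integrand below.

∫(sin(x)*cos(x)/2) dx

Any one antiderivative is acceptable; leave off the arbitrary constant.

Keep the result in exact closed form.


Answer: sin(x)**2/4.


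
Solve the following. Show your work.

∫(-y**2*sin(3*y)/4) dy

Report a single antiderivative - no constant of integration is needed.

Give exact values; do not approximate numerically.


Step 1. Integrate ∫(-y**2*sin(3*y)/4) dy by parts with u = y**2, dv = (-sin(3*y)/4) dy, so v = cos(3*y)/12: now y**2*cos(3*y)/12 + ∫(-y*cos(3*y)/6) dy.
Step 2. Integrate ∫(-y*cos(3*y)/6) dy by parts with u = y, dv = (-cos(3*y)/6) dy, so v = -sin(3*y)/18: now y**2*cos(3*y)/12 - y*sin(3*y)/18 + ∫(sin(3*y)/18) dy.
Step 3. Evaluate the standard form: now y**2*cos(3*y)/12 - y*sin(3*y)/18 - cos(3*y)/54.
Answer: y**2*cos(3*y)/12 - y*sin(3*y)/18 - cos(3*y)/54.


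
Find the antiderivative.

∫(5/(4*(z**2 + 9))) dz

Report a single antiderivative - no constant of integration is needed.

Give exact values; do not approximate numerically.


Answer: 5*atan(z/3)/12.


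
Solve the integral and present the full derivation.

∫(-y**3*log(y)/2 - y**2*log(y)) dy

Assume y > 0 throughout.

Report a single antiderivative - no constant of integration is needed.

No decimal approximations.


Step 1. Rewrite: now ∫(-y**2*log(y)) dy + ∫(-y**3*log(y)/2) dy.
Step 2. Integrate ∫(-y**3*log(y)/2) dy by parts with u = log(y), dv = (-y**3/2) dy, so v = -y**4/8 [assuming y > 0]: now -y**4*log(y)/8 + ∫(y**3/8) dy + ∫(-y**2*log(y)) dy.
Step 3. Evaluate the standard form: now -y**4*log(y)/8 + y**4/32 + ∫(-y**2*log(y)) dy.
Step 4. Integrate ∫(-y**2*log(y)) dy by parts with u = log(y), dv = (-y**2) dy, so v = -y**3/3 [assuming y > 0]: now -y**4*log(y)/8 + y**4/32 - y**3*log(y)/3 + ∫(y**2/3) dy.
Step 5. Evaluate the standard form: now -y**4*log(y)/8 + y**4/32 - y**3*log(y)/3 + y**3/9.
Answer: -y**4*log(y)/8 + y**4/32 - y**3*log(y)/3 + y**3/9.


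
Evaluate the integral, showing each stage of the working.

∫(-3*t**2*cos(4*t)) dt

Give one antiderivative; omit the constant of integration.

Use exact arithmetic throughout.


Step 1. Integrate ∫(-3*t**2*cos(4*t)) dt by parts with u = t**2, dv = (-3*cos(4*t)) dt, so v = -3*sin(4*t)/4: now -3*t**2*sin(4*t)/4 + ∫(3*t*sin(4*t)/2) dt.
Step 2. Integrate ∫(3*t*sin(4*t)/2) dt by parts with u = t, dv = (3*sin(4*t)/2) dt, so v = -3*cos(4*t)/8: now -3*t**2*sin(4*t)/4 - 3*t*cos(4*t)/8 + ∫(3*cos(4*t)/8) dt.
Step 3. Evaluate the standard form: now -3*t**2*sin(4*t)/4 - 3*t*cos(4*t)/8 + 3*sin(4*t)/32.
Answer: -3*t**2*sin(4*t)/4 - 3*t*cos(4*t)/8 + 3*sin(4*t)/32.


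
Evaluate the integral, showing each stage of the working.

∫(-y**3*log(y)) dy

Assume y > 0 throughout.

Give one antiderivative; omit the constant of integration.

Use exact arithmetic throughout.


Step 1. Integrate ∫(-y**3*log(y)) dy by parts with u = log(y), dv = (-y**3) dy, so v = -y**4/4 [assuming y > 0]: now -y**4*log(y)/4 + ∫(y**3/4) dy.
Step 2. Evaluate the standard form: now -y**4*log(y)/4 + y**4/16.
Answer: -y**4*log(y)/4 + y**4/16.


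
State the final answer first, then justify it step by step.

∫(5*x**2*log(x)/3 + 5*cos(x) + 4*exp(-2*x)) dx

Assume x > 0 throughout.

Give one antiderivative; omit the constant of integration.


The answer is 5*x**3*log(x)/9 - 5*x**3/27 + 5*sin(x) - 2*exp(-2*x).
Step 1. Rewrite: now ∫(5*x**2*log(x)/3) dx + ∫(4*exp(-2*x)) dx + ∫(5*cos(x)) dx.
Step 2. Evaluate the standard form: now ∫(5*x**2*log(x)/3) dx + ∫(5*cos(x)) dx - 2*exp(-2*x).
Step 3. Integrate ∫(5*x**2*log(x)/3) dx by parts with u = log(x), dv = (5*x**2/3) dx, so v = 5*x**3/9 [assuming x > 0]: now 5*x**3*log(x)/9 + ∫(-5*x**2/9) dx + ∫(5*cos(x)) dx - 2*exp(-2*x).
Step 4. Evaluate the standard form: now 5*x**3*log(x)/9 - 5*x**3/27 + ∫(5*cos(x)) dx - 2*exp(-2*x).
Step 5. Evaluate the standard form: now 5*x**3*log(x)/9 - 5*x**3/27 + 5*sin(x) - 2*exp(-2*x).
Answer: 5*x**3*log(x)/9 - 5*x**3/27 + 5*sin(x) - 2*exp(-2*x).


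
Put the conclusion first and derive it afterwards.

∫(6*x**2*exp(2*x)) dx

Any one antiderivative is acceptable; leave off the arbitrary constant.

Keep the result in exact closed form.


The answer is 3*x**2*exp(2*x) - 3*x*exp(2*x) + 3*exp(2*x)/2.
Step 1. Integrate ∫(6*x**2*exp(2*x)) dx by parts with u = x**2, dv = (6*exp(2*x)) dx, so v = 3*exp(2*x): now 3*x**2*exp(2*x) + ∫(-6*x*exp(2*x)) dx.
Step 2. Integrate ∫(-6*x*exp(2*x)) dx by parts with u = x, dv = (-6*exp(2*x)) dx, so v = -3*exp(2*x): now 3*x**2*exp(2*x) - 3*x*exp(2*x) + ∫(3*exp(2*x)) dx.
Step 3. Evaluate the standard form: now 3*x**2*exp(2*x) - 3*x*exp(2*x) + 3*exp(2*x)/2.
Answer: 3*x**2*exp(2*x) - 3*x*exp(2*x) + 3*exp(2*x)/2.


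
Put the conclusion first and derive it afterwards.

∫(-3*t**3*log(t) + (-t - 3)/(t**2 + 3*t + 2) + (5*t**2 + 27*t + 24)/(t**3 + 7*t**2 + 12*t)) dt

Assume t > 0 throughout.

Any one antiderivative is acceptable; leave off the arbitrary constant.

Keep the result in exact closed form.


The answer is -3*t**4*log(t)/4 + 3*t**4/16 + 2*log(t) - 2*log(t + 1) + log(t + 2) + 4*log(t + 3) - log(t + 4).
Step 1. Rewrite: now ∫(-3*t**3*log(t)) dt + ∫((-t - 3)/(t**2 + 3*t + 2)) dt + ∫((5*t**2 + 27*t + 24)/(t**3 + 7*t**2 + 12*t)) dt.
Step 2. Decompose ∫((5*t**2 + 27*t + 24)/(t**3 + 7*t**2 + 12*t)) dt by partial fractions, (5*t**2 + 27*t + 24)/(t**3 + 7*t**2 + 12*t) = -1/(t + 4) + 4/(t + 3) + 2/t: now ∫(2/t) dt + ∫(-3*t**3*log(t)) dt + ∫((-t - 3)/(t**2 + 3*t + 2)) dt + ∫(4/(t + 3)) dt + ∫(-1/(t + 4)) dt.
Step 3. Evaluate the standard form [assuming t > -3]: now 4*log(t + 3) + ∫(2/t) dt + ∫(-3*t**3*log(t)) dt + ∫((-t - 3)/(t**2 + 3*t + 2)) dt + ∫(-1/(t + 4)) dt.
Step 4. Evaluate the standard form [assuming t > -4]: now 4*log(t + 3) - log(t + 4) + ∫(2/t) dt + ∫(-3*t**3*log(t)) dt + ∫((-t - 3)/(t**2 + 3*t + 2)) dt.
Step 5. Evaluate the standard form [assuming t > 0]: now 2*log(t) + 4*log(t + 3) - log(t + 4) + ∫(-3*t**3*log(t)) dt + ∫((-t - 3)/(t**2 + 3*t + 2)) dt.
Step 6. Integrate ∫(-3*t**3*log(t)) dt by parts with u = log(t), dv = (-3*t**3) dt, so v = -3*t**4/4 [assuming t > 0]: now -3*t**4*log(t)/4 + 2*log(t) + 4*log(t + 3) - log(t + 4) + ∫(3*t**3/4) dt + ∫((-t - 3)/(t**2 + 3*t + 2)) dt.
Step 7. Evaluate the standard form: now -3*t**4*log(t)/4 + 3*t**4/16 + 2*log(t) + 4*log(t + 3) - log(t + 4) + ∫((-t - 3)/(t**2 + 3*t + 2)) dt.
Step 8. Decompose ∫((-t - 3)/(t**2 + 3*t + 2)) dt by partial fractions, (-t - 3)/(t**2 + 3*t + 2) = 1/(t + 2) - 2/(t + 1): now -3*t**4*log(t)/4 + 3*t**4/16 + 2*log(t) + 4*log(t + 3) - log(t + 4) + ∫(-2/(t + 1)) dt + ∫(1/(t + 2)) dt.
Step 9. Evaluate the standard form [assuming t > -1]: now -3*t**4*log(t)/4 + 3*t**4/16 + 2*log(t) - 2*log(t + 1) + 4*log(t + 3) - log(t + 4) + ∫(1/(t + 2)) dt.
Step 10. Evaluate the standard form [assuming t > -2]: now -3*t**4*log(t)/4 + 3*t**4/16 + 2*log(t) - 2*log(t + 1) + log(t + 2) + 4*log(t + 3) - log(t + 4).
Answer: -3*t**4*log(t)/4 + 3*t**4/16 + 2*log(t) - 2*log(t + 1) + log(t + 2) + 4*log(t + 3) - log(t + 4).


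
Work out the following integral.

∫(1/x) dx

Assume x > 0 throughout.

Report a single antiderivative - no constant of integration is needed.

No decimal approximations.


Answer: log(x).


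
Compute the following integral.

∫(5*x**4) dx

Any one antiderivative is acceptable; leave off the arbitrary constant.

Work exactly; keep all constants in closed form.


Answer: x**5.


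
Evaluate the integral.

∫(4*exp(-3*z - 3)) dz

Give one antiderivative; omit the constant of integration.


Answer: -4*exp(-3*z - 3)/3.
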